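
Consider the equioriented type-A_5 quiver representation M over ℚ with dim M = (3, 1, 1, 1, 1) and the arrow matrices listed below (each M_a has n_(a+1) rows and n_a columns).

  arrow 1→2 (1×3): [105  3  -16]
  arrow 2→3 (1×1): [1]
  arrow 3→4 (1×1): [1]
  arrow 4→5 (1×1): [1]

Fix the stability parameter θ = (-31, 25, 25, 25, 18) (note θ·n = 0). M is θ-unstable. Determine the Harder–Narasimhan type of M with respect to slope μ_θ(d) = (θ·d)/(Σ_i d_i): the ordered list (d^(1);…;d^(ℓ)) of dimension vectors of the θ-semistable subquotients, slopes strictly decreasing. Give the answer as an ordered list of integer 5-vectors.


Interval decomposition of M: I[1,1]^2, I[1,5].
HN type (ℓ=2): μ^(1)=93/4; μ^(2)=-31

((0, 1, 1, 1, 1); (3, 0, 0, 0, 0))


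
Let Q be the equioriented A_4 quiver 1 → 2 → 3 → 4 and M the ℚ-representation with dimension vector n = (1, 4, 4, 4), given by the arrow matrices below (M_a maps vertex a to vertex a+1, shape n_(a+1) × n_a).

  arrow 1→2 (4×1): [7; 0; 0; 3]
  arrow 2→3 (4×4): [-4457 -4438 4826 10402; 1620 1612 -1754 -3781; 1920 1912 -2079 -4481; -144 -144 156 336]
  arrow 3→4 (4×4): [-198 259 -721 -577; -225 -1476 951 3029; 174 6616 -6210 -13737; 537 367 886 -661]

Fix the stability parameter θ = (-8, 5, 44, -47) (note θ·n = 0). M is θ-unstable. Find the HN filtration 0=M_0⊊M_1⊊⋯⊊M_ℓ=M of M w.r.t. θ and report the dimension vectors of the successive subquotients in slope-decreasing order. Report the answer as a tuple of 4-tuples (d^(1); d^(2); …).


Interval decomposition of M: I[1,3], I[2,2], I[2,4]^2, I[3,4], I[4,4].
HN type (ℓ=6): μ^(1)=44; μ^(2)=5; μ^(3)=2/3; μ^(4)=-3/2; μ^(5)=-8; μ^(6)=-47

((0, 0, 1, 0); (0, 2, 0, 0); (0, 2, 2, 2); (0, 0, 1, 1); (1, 0, 0, 0); (0, 0, 0, 1))


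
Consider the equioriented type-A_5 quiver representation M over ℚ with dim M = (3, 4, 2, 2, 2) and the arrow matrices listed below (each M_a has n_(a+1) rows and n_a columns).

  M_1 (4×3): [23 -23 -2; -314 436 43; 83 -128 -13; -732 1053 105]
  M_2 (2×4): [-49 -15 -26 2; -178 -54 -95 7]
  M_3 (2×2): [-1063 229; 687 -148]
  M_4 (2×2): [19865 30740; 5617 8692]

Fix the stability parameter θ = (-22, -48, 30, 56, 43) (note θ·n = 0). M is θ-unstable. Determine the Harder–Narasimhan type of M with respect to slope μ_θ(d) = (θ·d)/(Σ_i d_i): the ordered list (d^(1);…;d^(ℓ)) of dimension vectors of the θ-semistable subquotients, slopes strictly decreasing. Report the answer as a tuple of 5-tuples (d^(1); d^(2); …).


Interval decomposition of M: I[1,2], I[1,4], I[1,5], I[2,2], I[5,5].
HN type (ℓ=6): μ^(1)=56; μ^(2)=99/2; μ^(3)=43; μ^(4)=30; μ^(5)=-35; μ^(6)=-48

((0, 0, 0, 1, 0); (0, 0, 0, 1, 1); (0, 0, 0, 0, 1); (0, 0, 2, 0, 0); (3, 3, 0, 0, 0); (0, 1, 0, 0, 0))


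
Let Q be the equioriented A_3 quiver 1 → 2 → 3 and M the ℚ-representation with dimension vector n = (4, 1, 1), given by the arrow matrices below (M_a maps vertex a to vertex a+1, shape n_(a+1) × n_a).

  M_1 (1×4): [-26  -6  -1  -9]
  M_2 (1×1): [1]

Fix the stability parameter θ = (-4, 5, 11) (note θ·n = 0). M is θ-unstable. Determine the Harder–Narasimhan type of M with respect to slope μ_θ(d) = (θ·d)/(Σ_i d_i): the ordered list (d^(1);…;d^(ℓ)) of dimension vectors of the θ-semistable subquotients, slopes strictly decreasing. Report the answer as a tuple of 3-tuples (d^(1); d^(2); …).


Barcode: M ≅ I[1,1]^3, I[1,3]. HN layers by μ_θ (3 steps, strictly decreasing):
  μ^(1)=11; μ^(2)=5; μ^(3)=-4

((0, 0, 1); (0, 1, 0); (4, 0, 0))


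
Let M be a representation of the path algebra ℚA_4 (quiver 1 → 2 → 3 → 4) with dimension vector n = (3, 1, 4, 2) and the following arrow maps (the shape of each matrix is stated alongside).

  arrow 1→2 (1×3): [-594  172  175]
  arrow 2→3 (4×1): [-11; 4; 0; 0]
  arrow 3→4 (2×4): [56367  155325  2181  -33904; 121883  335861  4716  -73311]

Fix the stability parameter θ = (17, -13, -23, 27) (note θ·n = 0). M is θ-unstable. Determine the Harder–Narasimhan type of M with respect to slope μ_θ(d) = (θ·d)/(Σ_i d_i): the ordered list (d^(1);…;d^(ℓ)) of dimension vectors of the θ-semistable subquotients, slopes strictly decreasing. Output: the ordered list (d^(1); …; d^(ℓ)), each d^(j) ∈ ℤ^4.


Barcode: M ≅ I[1,1]^2, I[1,4], I[3,3]^2, I[3,4]. HN layers by μ_θ (4 steps, strictly decreasing):
  μ^(1)=27; μ^(2)=17; μ^(3)=-19/3; μ^(4)=-23

((0, 0, 0, 2); (2, 0, 0, 0); (1, 1, 1, 0); (0, 0, 3, 0))


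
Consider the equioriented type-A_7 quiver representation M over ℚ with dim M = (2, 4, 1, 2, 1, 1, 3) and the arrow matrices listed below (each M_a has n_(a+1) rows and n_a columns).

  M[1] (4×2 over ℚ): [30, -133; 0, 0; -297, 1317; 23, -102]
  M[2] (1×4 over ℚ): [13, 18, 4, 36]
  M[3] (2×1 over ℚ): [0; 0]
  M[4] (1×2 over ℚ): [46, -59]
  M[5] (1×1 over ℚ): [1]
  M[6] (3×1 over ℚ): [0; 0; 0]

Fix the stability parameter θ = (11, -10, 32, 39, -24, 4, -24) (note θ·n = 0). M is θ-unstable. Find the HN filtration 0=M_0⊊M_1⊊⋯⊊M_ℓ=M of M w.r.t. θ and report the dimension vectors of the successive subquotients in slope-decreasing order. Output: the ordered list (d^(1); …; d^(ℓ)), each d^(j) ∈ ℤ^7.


Barcode: M ≅ I[1,2], I[1,3], I[2,2]^2, I[4,4], I[4,6], I[7,7]^3. HN layers by μ_θ (6 steps, strictly decreasing):
  μ^(1)=39; μ^(2)=32; μ^(3)=19/3; μ^(4)=1/2; μ^(5)=-10; μ^(6)=-24

((0, 0, 0, 1, 0, 0, 0); (0, 0, 1, 0, 0, 0, 0); (0, 0, 0, 1, 1, 1, 0); (2, 2, 0, 0, 0, 0, 0); (0, 2, 0, 0, 0, 0, 0); (0, 0, 0, 0, 0, 0, 3))


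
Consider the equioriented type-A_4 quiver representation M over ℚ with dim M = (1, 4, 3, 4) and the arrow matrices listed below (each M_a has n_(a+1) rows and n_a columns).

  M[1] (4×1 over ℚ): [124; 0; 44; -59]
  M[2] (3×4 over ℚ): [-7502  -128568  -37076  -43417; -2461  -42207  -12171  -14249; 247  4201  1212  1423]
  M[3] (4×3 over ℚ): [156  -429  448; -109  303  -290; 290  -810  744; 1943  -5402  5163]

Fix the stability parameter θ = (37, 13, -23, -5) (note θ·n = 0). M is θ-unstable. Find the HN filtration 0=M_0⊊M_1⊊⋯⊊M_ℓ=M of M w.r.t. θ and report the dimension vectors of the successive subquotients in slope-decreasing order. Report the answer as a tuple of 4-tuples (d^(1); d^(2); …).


Interval decomposition of M: I[1,4], I[2,2], I[2,4]^2, I[4,4].
HN type (ℓ=3): μ^(1)=13; μ^(2)=11/2; μ^(3)=-5

((0, 1, 0, 0); (1, 1, 1, 1); (0, 2, 2, 3))


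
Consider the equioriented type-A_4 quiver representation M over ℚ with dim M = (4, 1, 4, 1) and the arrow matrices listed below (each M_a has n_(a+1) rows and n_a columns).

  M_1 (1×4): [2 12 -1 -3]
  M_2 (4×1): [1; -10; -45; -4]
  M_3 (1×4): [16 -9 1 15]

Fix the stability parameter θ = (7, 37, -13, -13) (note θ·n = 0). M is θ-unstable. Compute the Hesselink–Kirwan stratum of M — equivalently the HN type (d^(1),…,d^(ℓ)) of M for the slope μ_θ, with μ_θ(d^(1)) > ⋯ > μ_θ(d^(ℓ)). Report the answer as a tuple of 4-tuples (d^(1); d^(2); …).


Barcode: M ≅ I[1,1]^3, I[1,4], I[3,3]^3. HN layers by μ_θ (3 steps, strictly decreasing):
  μ^(1)=7; μ^(2)=9/2; μ^(3)=-13

((3, 0, 0, 0); (1, 1, 1, 1); (0, 0, 3, 0))


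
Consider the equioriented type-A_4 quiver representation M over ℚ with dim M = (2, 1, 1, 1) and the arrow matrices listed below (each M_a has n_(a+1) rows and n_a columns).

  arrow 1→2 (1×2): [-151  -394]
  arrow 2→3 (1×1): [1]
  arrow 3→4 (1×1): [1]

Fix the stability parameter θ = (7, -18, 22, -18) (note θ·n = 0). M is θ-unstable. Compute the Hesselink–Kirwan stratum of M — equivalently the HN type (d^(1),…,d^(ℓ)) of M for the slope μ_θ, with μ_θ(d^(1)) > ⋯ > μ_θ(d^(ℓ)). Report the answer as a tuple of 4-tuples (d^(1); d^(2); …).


Barcode: M ≅ I[1,1], I[1,4]. HN layers by μ_θ (3 steps, strictly decreasing):
  μ^(1)=7; μ^(2)=2; μ^(3)=-11/2

((1, 0, 0, 0); (0, 0, 1, 1); (1, 1, 0, 0))


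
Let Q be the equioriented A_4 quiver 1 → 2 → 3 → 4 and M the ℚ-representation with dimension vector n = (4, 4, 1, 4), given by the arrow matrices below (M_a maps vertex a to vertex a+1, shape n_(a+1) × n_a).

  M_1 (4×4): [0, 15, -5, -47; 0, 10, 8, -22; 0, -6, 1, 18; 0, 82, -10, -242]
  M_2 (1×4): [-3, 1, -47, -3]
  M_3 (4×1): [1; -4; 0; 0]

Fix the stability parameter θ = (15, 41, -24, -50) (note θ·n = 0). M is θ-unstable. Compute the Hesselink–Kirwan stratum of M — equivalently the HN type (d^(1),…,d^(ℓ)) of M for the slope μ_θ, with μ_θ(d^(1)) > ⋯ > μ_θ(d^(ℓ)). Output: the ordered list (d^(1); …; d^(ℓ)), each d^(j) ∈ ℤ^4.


Via rank(M_{q-1}∘⋯∘M_p): M ≅ I[1,1], I[1,2]^2, I[1,4], I[2,2], I[4,4]^3.
μ_θ-semistable layers: μ^(1)=41; μ^(2)=15; μ^(3)=-9/2; μ^(4)=-50

((0, 3, 0, 0); (3, 0, 0, 0); (1, 1, 1, 1); (0, 0, 0, 3))


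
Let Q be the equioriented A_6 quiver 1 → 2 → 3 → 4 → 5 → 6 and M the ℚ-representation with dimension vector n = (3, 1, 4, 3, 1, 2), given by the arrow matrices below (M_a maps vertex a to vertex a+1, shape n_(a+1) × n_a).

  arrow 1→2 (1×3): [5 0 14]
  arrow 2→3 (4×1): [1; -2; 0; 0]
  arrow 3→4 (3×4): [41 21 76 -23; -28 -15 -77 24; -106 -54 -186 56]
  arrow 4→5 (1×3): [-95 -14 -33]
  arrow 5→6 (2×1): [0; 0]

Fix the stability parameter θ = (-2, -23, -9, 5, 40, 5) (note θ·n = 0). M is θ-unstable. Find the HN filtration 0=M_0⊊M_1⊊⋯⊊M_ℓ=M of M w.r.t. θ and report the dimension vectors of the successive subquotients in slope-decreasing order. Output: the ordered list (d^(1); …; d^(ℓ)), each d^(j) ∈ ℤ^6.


Via rank(M_{q-1}∘⋯∘M_p): M ≅ I[1,1]^2, I[1,5], I[3,3], I[3,4]^2, I[6,6]^2.
μ_θ-semistable layers: μ^(1)=40; μ^(2)=5; μ^(3)=-2; μ^(4)=-9; μ^(5)=-25/2

((0, 0, 0, 0, 1, 0); (0, 0, 0, 3, 0, 2); (2, 0, 0, 0, 0, 0); (0, 0, 4, 0, 0, 0); (1, 1, 0, 0, 0, 0))


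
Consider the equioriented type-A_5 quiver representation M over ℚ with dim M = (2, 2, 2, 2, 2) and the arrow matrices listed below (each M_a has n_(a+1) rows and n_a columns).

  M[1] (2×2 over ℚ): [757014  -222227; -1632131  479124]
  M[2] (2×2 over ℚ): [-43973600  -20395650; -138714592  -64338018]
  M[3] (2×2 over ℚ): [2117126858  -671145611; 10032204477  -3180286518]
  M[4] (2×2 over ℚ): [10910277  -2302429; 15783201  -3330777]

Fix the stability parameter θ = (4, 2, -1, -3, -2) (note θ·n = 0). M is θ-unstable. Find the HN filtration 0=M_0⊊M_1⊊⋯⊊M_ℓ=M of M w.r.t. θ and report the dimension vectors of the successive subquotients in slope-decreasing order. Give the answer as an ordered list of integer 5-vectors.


Via rank(M_{q-1}∘⋯∘M_p): M ≅ I[1,2], I[1,4], I[3,5], I[5,5].
μ_θ-semistable layers: μ^(1)=3; μ^(2)=1/2; μ^(3)=-2

((1, 1, 0, 0, 0); (1, 1, 1, 1, 0); (0, 0, 1, 1, 2))


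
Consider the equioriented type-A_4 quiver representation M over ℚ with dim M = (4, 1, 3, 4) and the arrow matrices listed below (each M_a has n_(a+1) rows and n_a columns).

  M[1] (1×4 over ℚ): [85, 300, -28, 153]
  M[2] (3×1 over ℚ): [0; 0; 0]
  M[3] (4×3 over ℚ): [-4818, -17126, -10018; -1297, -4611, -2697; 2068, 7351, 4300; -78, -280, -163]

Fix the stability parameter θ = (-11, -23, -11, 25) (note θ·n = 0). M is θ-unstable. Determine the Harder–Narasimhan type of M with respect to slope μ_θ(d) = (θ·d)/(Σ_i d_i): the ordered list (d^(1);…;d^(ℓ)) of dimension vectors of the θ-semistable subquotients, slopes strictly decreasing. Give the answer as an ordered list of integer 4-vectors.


Barcode: M ≅ I[1,1]^3, I[1,2], I[3,4]^3, I[4,4]. HN layers by μ_θ (3 steps, strictly decreasing):
  μ^(1)=25; μ^(2)=-11; μ^(3)=-17

((0, 0, 0, 4); (3, 0, 3, 0); (1, 1, 0, 0))


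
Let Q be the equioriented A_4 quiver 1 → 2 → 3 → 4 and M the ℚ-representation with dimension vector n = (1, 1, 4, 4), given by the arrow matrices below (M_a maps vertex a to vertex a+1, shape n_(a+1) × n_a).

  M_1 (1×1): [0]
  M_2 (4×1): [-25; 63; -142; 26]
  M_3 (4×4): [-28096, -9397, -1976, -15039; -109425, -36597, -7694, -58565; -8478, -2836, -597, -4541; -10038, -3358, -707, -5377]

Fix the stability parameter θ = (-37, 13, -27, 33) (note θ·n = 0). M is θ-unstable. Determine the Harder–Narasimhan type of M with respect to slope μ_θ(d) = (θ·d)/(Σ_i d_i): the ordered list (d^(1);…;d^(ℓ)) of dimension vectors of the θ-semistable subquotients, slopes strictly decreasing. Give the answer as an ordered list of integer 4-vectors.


Barcode: M ≅ I[1,1], I[2,4], I[3,3], I[3,4]^2, I[4,4]. HN layers by μ_θ (4 steps, strictly decreasing):
  μ^(1)=33; μ^(2)=-7; μ^(3)=-27; μ^(4)=-37

((0, 0, 0, 4); (0, 1, 1, 0); (0, 0, 3, 0); (1, 0, 0, 0))


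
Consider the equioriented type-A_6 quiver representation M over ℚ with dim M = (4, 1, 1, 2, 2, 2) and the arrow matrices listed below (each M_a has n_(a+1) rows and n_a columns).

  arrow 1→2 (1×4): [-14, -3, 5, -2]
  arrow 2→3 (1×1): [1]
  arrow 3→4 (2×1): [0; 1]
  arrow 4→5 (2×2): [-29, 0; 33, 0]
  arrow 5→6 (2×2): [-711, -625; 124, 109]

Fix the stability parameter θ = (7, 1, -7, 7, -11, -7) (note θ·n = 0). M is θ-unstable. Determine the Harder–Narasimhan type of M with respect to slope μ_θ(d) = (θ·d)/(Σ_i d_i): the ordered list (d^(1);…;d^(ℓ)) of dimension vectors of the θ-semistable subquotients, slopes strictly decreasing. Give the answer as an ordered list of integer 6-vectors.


Interval decomposition of M: I[1,1]^3, I[1,4], I[4,6], I[5,6].
HN type (ℓ=5): μ^(1)=7; μ^(2)=1/3; μ^(3)=-11/3; μ^(4)=-7; μ^(5)=-11

((3, 0, 0, 1, 0, 0); (1, 1, 1, 0, 0, 0); (0, 0, 0, 1, 1, 1); (0, 0, 0, 0, 0, 1); (0, 0, 0, 0, 1, 0))


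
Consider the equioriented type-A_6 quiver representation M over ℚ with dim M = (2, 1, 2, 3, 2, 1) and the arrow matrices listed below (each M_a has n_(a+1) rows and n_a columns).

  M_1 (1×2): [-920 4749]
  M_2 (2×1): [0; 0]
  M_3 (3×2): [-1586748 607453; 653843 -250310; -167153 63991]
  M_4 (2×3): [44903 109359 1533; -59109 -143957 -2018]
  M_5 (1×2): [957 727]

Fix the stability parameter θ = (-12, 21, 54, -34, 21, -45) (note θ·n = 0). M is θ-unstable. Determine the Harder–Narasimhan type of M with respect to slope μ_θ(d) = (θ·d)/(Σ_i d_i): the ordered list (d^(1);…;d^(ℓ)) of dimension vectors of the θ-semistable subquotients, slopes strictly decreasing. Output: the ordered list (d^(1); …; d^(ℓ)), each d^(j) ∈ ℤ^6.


Barcode: M ≅ I[1,1], I[1,2], I[3,4], I[3,6], I[4,5]. HN layers by μ_θ (5 steps, strictly decreasing):
  μ^(1)=21; μ^(2)=10; μ^(3)=-1; μ^(4)=-12; μ^(5)=-34

((0, 1, 0, 0, 1, 0); (0, 0, 1, 1, 0, 0); (0, 0, 1, 1, 1, 1); (2, 0, 0, 0, 0, 0); (0, 0, 0, 1, 0, 0))


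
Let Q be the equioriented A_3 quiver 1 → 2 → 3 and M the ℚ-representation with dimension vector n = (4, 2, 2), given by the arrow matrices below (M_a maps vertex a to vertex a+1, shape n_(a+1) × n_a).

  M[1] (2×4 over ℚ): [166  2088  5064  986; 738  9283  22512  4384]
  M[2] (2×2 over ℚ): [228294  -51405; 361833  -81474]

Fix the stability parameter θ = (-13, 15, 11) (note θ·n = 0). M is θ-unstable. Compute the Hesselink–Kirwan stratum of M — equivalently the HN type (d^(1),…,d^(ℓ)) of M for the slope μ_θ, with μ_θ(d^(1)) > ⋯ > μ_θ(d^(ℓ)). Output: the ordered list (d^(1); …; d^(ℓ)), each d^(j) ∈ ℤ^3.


Interval decomposition of M: I[1,1]^2, I[1,3]^2.
HN type (ℓ=2): μ^(1)=13; μ^(2)=-13

((0, 2, 2); (4, 0, 0))


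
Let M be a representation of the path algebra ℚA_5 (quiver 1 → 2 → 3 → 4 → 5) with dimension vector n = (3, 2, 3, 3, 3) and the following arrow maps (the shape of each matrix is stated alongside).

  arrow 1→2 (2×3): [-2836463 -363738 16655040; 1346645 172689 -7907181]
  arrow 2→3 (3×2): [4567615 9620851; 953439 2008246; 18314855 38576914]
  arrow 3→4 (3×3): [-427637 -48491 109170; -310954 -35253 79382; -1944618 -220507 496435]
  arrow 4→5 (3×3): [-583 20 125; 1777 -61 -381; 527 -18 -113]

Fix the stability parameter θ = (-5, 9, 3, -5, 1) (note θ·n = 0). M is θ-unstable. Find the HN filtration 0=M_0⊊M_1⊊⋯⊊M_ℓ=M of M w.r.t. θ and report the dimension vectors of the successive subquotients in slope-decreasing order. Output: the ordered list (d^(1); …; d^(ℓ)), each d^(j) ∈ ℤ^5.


Barcode: M ≅ I[1,1], I[1,5]^2, I[3,4], I[5,5]. HN layers by μ_θ (4 steps, strictly decreasing):
  μ^(1)=2; μ^(2)=1; μ^(3)=-1; μ^(4)=-5

((0, 2, 2, 2, 2); (0, 0, 0, 0, 1); (0, 0, 1, 1, 0); (3, 0, 0, 0, 0))


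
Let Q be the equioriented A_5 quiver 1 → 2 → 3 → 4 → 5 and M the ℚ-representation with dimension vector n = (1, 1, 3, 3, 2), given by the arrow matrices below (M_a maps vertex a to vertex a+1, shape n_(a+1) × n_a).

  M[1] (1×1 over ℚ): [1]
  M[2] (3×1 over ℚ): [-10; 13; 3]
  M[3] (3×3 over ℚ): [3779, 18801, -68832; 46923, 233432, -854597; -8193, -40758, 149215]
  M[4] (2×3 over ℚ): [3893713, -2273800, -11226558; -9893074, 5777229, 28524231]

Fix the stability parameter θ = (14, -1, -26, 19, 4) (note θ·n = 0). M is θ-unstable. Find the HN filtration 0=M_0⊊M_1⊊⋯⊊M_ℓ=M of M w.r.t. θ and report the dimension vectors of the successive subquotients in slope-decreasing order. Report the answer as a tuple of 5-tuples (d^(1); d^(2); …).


Interval decomposition of M: I[1,5], I[3,4], I[3,5].
HN type (ℓ=4): μ^(1)=19; μ^(2)=23/2; μ^(3)=-13/3; μ^(4)=-26

((0, 0, 0, 1, 0); (0, 0, 0, 2, 2); (1, 1, 1, 0, 0); (0, 0, 2, 0, 0))


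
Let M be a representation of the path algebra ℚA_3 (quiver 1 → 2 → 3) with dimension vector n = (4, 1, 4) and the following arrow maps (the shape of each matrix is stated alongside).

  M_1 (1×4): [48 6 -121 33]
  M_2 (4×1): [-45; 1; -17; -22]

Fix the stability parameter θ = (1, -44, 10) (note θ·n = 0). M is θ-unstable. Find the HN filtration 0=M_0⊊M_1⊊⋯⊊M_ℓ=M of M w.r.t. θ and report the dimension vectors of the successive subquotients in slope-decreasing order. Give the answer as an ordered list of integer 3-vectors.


Via rank(M_{q-1}∘⋯∘M_p): M ≅ I[1,1]^3, I[1,3], I[3,3]^3.
μ_θ-semistable layers: μ^(1)=10; μ^(2)=1; μ^(3)=-43/2

((0, 0, 4); (3, 0, 0); (1, 1, 0))


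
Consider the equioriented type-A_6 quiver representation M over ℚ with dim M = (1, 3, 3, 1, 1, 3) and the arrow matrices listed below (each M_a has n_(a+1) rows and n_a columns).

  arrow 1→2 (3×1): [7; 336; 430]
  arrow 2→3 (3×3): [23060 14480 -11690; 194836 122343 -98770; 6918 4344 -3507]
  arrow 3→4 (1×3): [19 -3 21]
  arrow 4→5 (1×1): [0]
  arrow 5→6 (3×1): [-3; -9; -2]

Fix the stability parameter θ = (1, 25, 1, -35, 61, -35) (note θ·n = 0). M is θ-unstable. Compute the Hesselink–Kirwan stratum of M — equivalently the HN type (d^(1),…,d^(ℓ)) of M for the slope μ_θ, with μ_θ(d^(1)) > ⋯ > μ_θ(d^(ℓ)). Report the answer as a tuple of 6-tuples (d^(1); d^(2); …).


Interval decomposition of M: I[1,2], I[2,3], I[2,4], I[3,3], I[5,6], I[6,6]^2.
HN type (ℓ=5): μ^(1)=25; μ^(2)=13; μ^(3)=1; μ^(4)=-3; μ^(5)=-35

((0, 1, 0, 0, 0, 0); (0, 1, 1, 0, 1, 1); (1, 0, 1, 0, 0, 0); (0, 1, 1, 1, 0, 0); (0, 0, 0, 0, 0, 2))


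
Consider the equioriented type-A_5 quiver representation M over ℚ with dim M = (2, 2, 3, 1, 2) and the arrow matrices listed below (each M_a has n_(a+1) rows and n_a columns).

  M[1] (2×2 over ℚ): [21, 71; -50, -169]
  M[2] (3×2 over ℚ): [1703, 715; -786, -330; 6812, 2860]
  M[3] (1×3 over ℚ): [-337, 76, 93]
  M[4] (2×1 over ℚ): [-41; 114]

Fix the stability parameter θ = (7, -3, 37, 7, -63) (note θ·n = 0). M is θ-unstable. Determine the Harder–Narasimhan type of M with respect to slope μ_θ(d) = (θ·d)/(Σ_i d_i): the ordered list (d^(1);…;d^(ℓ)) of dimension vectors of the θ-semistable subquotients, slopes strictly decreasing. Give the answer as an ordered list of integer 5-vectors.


Via rank(M_{q-1}∘⋯∘M_p): M ≅ I[1,2], I[1,5], I[3,3]^2, I[5,5].
μ_θ-semistable layers: μ^(1)=37; μ^(2)=2; μ^(3)=-3; μ^(4)=-63

((0, 0, 2, 0, 0); (1, 1, 0, 0, 0); (1, 1, 1, 1, 1); (0, 0, 0, 0, 1))


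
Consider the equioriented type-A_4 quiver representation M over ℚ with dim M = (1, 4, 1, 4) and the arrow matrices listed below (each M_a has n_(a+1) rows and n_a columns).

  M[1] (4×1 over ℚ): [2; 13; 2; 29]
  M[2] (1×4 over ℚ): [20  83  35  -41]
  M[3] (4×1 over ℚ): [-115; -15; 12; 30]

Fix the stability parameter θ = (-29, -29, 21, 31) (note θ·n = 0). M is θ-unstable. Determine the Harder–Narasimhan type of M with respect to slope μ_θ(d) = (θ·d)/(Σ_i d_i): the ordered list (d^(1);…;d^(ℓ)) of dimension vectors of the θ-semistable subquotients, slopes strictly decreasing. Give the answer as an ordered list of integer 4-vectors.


Barcode: M ≅ I[1,2], I[2,2]^2, I[2,4], I[4,4]^3. HN layers by μ_θ (3 steps, strictly decreasing):
  μ^(1)=31; μ^(2)=21; μ^(3)=-29

((0, 0, 0, 4); (0, 0, 1, 0); (1, 4, 0, 0))


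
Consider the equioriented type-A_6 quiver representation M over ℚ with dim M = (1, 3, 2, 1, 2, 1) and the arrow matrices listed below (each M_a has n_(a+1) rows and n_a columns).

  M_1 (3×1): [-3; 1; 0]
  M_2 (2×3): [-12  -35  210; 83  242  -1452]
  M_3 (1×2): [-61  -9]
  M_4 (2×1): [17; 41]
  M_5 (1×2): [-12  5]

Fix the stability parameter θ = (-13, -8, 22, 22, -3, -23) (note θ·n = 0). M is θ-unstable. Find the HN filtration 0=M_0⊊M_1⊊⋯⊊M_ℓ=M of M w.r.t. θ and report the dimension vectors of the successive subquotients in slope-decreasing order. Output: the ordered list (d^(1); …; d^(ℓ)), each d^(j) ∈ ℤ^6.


Barcode: M ≅ I[1,6], I[2,2], I[2,3], I[5,5]. HN layers by μ_θ (5 steps, strictly decreasing):
  μ^(1)=22; μ^(2)=9/2; μ^(3)=-3; μ^(4)=-8; μ^(5)=-13

((0, 0, 1, 0, 0, 0); (0, 0, 1, 1, 1, 1); (0, 0, 0, 0, 1, 0); (0, 3, 0, 0, 0, 0); (1, 0, 0, 0, 0, 0))


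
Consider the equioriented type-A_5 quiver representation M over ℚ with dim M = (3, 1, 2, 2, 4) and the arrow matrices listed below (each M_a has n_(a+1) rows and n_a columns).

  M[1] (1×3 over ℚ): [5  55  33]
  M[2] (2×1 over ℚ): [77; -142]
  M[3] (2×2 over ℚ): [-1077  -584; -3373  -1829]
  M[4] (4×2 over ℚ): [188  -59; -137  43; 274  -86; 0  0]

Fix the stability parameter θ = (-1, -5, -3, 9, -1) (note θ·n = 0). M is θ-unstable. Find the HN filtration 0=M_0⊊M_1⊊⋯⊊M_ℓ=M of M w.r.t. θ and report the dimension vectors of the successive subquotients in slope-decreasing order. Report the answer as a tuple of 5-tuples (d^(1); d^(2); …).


Barcode: M ≅ I[1,1]^2, I[1,5], I[3,5], I[5,5]^2. HN layers by μ_θ (3 steps, strictly decreasing):
  μ^(1)=4; μ^(2)=-1; μ^(3)=-3

((0, 0, 0, 2, 2); (2, 0, 0, 0, 2); (1, 1, 2, 0, 0))


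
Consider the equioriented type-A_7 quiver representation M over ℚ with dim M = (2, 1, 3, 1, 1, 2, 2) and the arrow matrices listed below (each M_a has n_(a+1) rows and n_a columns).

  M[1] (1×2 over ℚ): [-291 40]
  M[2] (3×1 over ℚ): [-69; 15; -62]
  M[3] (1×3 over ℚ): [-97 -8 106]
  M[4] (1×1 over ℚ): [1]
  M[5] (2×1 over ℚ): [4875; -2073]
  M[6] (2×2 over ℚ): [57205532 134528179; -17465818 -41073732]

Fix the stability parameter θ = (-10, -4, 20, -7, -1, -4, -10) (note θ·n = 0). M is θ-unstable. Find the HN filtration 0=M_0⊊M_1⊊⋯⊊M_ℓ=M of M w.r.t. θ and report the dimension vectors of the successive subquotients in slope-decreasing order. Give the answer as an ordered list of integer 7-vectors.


Barcode: M ≅ I[1,1], I[1,7], I[3,3]^2, I[6,7]. HN layers by μ_θ (5 steps, strictly decreasing):
  μ^(1)=20; μ^(2)=-2/5; μ^(3)=-4; μ^(4)=-7; μ^(5)=-10

((0, 0, 2, 0, 0, 0, 0); (0, 0, 1, 1, 1, 1, 1); (0, 1, 0, 0, 0, 0, 0); (0, 0, 0, 0, 0, 1, 1); (2, 0, 0, 0, 0, 0, 0))


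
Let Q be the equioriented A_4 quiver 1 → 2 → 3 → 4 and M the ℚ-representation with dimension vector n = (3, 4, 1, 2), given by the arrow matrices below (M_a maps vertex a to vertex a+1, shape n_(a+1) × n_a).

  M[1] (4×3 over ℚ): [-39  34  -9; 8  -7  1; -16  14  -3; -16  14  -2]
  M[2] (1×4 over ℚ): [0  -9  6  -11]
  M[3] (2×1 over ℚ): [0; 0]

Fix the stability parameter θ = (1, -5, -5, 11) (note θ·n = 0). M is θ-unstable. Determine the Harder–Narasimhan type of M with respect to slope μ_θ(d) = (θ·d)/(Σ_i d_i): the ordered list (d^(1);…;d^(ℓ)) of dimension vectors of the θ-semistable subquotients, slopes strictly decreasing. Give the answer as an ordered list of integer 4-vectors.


Via rank(M_{q-1}∘⋯∘M_p): M ≅ I[1,2]^2, I[1,3], I[2,2], I[4,4]^2.
μ_θ-semistable layers: μ^(1)=11; μ^(2)=-2; μ^(3)=-3; μ^(4)=-5

((0, 0, 0, 2); (2, 2, 0, 0); (1, 1, 1, 0); (0, 1, 0, 0))


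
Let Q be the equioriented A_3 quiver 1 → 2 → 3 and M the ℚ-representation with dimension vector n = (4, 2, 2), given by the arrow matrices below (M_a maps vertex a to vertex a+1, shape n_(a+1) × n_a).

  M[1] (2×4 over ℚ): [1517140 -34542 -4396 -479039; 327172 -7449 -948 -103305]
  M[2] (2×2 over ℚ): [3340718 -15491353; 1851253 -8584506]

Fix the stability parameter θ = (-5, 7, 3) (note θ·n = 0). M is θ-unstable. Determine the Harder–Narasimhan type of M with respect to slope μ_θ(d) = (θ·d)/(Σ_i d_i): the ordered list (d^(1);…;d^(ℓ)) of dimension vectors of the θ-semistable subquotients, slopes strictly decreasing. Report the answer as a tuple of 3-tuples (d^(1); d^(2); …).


Interval decomposition of M: I[1,1]^2, I[1,3]^2.
HN type (ℓ=2): μ^(1)=5; μ^(2)=-5

((0, 2, 2); (4, 0, 0))


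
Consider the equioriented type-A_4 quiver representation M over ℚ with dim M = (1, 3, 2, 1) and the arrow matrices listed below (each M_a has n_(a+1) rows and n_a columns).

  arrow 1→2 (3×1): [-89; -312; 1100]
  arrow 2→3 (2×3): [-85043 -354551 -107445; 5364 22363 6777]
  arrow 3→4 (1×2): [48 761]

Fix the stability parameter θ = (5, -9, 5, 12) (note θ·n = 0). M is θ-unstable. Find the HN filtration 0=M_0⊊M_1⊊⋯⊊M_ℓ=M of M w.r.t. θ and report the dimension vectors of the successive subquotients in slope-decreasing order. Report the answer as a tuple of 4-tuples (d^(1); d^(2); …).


Via rank(M_{q-1}∘⋯∘M_p): M ≅ I[1,3], I[2,2], I[2,4].
μ_θ-semistable layers: μ^(1)=12; μ^(2)=5; μ^(3)=-2; μ^(4)=-9

((0, 0, 0, 1); (0, 0, 2, 0); (1, 1, 0, 0); (0, 2, 0, 0))


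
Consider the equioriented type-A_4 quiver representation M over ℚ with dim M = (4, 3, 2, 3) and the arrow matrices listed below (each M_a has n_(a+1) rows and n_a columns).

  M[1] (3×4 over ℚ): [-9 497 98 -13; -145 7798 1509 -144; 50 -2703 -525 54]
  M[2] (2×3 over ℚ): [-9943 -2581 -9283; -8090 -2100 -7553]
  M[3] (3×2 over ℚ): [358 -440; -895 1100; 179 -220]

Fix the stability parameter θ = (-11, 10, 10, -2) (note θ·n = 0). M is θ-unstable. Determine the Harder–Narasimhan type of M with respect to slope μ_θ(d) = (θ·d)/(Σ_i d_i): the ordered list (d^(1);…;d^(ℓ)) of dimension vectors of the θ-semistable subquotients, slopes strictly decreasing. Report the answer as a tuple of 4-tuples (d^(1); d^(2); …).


Interval decomposition of M: I[1,1], I[1,2], I[1,3], I[1,4], I[4,4]^2.
HN type (ℓ=4): μ^(1)=10; μ^(2)=6; μ^(3)=-2; μ^(4)=-11

((0, 2, 1, 0); (0, 1, 1, 1); (0, 0, 0, 2); (4, 0, 0, 0))


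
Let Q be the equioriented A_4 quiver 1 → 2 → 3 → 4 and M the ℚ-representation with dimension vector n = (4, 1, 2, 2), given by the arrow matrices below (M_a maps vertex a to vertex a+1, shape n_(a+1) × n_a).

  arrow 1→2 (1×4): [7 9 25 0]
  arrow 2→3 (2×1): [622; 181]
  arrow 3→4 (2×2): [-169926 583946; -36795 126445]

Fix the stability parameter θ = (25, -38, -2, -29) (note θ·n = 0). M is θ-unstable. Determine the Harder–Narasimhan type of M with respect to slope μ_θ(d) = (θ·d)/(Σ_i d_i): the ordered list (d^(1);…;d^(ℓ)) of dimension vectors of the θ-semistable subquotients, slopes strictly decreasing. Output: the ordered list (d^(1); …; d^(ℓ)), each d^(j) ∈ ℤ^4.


Interval decomposition of M: I[1,1]^3, I[1,4], I[3,3], I[4,4].
HN type (ℓ=4): μ^(1)=25; μ^(2)=-2; μ^(3)=-11; μ^(4)=-29

((3, 0, 0, 0); (0, 0, 1, 0); (1, 1, 1, 1); (0, 0, 0, 1))


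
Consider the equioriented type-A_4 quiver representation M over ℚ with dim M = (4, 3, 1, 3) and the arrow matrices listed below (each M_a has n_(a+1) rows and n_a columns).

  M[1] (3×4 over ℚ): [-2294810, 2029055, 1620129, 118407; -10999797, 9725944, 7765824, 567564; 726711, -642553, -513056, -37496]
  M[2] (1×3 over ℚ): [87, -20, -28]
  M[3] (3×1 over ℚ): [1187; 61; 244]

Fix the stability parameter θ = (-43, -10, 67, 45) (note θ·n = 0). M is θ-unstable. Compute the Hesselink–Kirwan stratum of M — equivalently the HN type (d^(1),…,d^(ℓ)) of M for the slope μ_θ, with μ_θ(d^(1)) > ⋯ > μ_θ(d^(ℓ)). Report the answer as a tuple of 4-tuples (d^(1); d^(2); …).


Via rank(M_{q-1}∘⋯∘M_p): M ≅ I[1,1], I[1,2]^2, I[1,4], I[4,4]^2.
μ_θ-semistable layers: μ^(1)=56; μ^(2)=45; μ^(3)=-10; μ^(4)=-43

((0, 0, 1, 1); (0, 0, 0, 2); (0, 3, 0, 0); (4, 0, 0, 0))


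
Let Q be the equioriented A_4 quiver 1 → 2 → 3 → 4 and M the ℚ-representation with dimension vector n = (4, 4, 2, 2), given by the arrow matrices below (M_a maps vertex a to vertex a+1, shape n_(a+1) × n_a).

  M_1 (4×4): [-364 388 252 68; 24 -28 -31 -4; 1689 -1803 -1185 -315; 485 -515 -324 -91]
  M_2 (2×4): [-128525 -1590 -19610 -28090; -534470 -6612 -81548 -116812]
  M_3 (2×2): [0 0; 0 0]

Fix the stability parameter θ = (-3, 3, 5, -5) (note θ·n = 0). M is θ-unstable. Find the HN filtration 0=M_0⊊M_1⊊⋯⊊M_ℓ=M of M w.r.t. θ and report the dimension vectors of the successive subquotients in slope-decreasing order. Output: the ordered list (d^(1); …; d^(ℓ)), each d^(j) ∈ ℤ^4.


Interval decomposition of M: I[1,1]^2, I[1,2]^2, I[2,2], I[2,3], I[3,3], I[4,4]^2.
HN type (ℓ=4): μ^(1)=5; μ^(2)=3; μ^(3)=-3; μ^(4)=-5

((0, 0, 2, 0); (0, 4, 0, 0); (4, 0, 0, 0); (0, 0, 0, 2))


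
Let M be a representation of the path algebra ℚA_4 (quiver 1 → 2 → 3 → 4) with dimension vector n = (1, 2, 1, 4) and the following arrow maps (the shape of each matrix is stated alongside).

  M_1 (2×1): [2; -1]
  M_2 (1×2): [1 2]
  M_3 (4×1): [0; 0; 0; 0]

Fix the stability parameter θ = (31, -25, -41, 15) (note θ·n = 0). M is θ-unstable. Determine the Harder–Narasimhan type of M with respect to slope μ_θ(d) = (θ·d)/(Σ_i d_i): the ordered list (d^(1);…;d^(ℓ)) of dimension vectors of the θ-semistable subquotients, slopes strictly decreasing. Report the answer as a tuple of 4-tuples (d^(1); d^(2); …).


Via rank(M_{q-1}∘⋯∘M_p): M ≅ I[1,2], I[2,3], I[4,4]^4.
μ_θ-semistable layers: μ^(1)=15; μ^(2)=3; μ^(3)=-33

((0, 0, 0, 4); (1, 1, 0, 0); (0, 1, 1, 0))


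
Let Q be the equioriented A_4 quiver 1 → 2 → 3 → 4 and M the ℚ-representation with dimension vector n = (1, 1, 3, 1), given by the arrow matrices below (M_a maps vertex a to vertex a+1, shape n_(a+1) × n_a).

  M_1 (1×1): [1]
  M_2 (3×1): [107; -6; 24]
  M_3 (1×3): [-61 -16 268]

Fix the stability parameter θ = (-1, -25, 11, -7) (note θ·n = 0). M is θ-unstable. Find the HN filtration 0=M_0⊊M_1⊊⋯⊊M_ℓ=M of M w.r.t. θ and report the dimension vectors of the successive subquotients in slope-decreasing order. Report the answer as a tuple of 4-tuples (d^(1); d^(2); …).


Interval decomposition of M: I[1,4], I[3,3]^2.
HN type (ℓ=3): μ^(1)=11; μ^(2)=2; μ^(3)=-13

((0, 0, 2, 0); (0, 0, 1, 1); (1, 1, 0, 0))


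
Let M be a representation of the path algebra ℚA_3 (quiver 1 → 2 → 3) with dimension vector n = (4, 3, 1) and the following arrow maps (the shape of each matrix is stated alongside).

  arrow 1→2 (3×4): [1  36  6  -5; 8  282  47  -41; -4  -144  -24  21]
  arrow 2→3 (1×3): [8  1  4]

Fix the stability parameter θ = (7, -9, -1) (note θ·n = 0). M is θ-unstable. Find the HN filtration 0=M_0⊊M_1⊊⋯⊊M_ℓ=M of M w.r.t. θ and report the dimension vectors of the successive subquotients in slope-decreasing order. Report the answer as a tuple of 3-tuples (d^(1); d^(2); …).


Via rank(M_{q-1}∘⋯∘M_p): M ≅ I[1,1], I[1,2]^2, I[1,3].
μ_θ-semistable layers: μ^(1)=7; μ^(2)=-1

((1, 0, 0); (3, 3, 1))


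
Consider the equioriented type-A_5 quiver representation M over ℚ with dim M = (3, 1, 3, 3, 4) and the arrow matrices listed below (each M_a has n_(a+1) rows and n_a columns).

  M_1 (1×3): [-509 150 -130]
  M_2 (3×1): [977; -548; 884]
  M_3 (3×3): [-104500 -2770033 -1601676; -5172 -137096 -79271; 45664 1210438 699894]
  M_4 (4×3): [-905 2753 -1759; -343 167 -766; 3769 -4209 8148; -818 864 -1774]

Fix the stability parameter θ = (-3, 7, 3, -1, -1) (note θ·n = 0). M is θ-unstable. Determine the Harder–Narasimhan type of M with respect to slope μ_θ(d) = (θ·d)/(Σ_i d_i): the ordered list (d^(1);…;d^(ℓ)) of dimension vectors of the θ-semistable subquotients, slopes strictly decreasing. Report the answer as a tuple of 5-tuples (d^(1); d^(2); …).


Interval decomposition of M: I[1,1]^2, I[1,3], I[3,5]^2, I[4,5], I[5,5].
HN type (ℓ=4): μ^(1)=5; μ^(2)=1/3; μ^(3)=-1; μ^(4)=-3

((0, 1, 1, 0, 0); (0, 0, 2, 2, 2); (0, 0, 0, 1, 2); (3, 0, 0, 0, 0))


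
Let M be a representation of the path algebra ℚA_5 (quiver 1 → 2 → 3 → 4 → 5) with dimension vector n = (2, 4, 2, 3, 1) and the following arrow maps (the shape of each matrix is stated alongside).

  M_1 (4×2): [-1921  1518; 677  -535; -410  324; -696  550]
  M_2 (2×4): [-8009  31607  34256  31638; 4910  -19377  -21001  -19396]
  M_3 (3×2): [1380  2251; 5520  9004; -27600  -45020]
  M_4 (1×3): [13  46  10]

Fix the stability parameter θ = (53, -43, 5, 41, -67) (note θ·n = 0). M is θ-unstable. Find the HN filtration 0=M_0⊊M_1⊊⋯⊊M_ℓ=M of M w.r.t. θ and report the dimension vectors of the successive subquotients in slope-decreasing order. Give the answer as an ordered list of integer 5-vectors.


Via rank(M_{q-1}∘⋯∘M_p): M ≅ I[1,3], I[1,5], I[2,2]^2, I[4,4]^2.
μ_θ-semistable layers: μ^(1)=41; μ^(2)=5; μ^(3)=-11/5; μ^(4)=-43

((0, 0, 0, 2, 0); (1, 1, 1, 0, 0); (1, 1, 1, 1, 1); (0, 2, 0, 0, 0))


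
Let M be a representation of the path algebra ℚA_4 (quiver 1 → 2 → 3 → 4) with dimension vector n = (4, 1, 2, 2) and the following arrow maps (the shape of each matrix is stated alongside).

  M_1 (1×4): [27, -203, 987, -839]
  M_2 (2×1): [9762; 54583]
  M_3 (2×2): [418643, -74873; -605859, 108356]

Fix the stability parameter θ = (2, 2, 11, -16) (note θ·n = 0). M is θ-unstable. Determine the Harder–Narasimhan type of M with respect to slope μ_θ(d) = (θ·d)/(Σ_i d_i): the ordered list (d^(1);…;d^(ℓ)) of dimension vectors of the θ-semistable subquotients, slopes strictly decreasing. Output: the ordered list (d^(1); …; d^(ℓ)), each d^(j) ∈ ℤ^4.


Barcode: M ≅ I[1,1]^3, I[1,4], I[3,4]. HN layers by μ_θ (3 steps, strictly decreasing):
  μ^(1)=2; μ^(2)=-1/4; μ^(3)=-5/2

((3, 0, 0, 0); (1, 1, 1, 1); (0, 0, 1, 1))


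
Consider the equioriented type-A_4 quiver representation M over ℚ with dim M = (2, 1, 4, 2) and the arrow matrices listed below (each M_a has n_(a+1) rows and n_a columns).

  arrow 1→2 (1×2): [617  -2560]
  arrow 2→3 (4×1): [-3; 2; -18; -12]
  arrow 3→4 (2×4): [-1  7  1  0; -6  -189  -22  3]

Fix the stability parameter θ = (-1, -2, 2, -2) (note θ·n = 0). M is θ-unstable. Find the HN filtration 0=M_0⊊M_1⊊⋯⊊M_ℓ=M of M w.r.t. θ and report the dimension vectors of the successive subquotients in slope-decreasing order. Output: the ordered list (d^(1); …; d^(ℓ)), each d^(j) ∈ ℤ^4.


Barcode: M ≅ I[1,1], I[1,4], I[3,3]^2, I[3,4]. HN layers by μ_θ (4 steps, strictly decreasing):
  μ^(1)=2; μ^(2)=0; μ^(3)=-1; μ^(4)=-3/2

((0, 0, 2, 0); (0, 0, 2, 2); (1, 0, 0, 0); (1, 1, 0, 0))


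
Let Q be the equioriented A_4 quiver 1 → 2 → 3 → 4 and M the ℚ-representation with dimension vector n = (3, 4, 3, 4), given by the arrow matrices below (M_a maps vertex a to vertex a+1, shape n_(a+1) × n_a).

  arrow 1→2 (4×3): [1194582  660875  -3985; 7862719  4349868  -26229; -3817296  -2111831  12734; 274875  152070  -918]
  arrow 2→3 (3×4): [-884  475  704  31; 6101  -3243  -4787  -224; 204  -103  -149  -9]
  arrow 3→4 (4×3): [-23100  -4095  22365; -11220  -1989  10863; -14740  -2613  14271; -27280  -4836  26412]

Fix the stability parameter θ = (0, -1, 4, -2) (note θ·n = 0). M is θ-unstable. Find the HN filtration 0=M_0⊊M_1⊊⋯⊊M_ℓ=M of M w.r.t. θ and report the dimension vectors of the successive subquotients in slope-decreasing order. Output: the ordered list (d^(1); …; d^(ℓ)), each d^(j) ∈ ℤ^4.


Via rank(M_{q-1}∘⋯∘M_p): M ≅ I[1,3]^2, I[1,4], I[2,2], I[4,4]^3.
μ_θ-semistable layers: μ^(1)=4; μ^(2)=1; μ^(3)=-1/2; μ^(4)=-1; μ^(5)=-2

((0, 0, 2, 0); (0, 0, 1, 1); (3, 3, 0, 0); (0, 1, 0, 0); (0, 0, 0, 3))


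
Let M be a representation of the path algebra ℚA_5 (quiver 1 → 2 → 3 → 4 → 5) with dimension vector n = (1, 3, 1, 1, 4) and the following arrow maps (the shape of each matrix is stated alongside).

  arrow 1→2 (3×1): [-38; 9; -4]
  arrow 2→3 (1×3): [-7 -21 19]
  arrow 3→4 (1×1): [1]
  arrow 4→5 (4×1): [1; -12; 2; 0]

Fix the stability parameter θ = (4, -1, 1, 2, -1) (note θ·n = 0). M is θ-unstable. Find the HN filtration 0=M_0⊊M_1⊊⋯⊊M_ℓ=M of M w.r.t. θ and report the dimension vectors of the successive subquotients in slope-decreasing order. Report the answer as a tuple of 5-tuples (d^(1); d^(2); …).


Interval decomposition of M: I[1,5], I[2,2]^2, I[5,5]^3.
HN type (ℓ=2): μ^(1)=1; μ^(2)=-1

((1, 1, 1, 1, 1); (0, 2, 0, 0, 3))


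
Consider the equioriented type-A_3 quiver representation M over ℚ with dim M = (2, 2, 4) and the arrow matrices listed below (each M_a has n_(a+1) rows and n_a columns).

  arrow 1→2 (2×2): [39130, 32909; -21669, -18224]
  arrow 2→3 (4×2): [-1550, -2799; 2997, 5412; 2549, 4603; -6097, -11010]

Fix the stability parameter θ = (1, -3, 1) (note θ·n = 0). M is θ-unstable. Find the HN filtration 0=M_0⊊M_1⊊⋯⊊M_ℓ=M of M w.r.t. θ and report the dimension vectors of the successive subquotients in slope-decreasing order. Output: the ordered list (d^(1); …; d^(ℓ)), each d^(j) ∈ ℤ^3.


Interval decomposition of M: I[1,3]^2, I[3,3]^2.
HN type (ℓ=2): μ^(1)=1; μ^(2)=-1

((0, 0, 4); (2, 2, 0))


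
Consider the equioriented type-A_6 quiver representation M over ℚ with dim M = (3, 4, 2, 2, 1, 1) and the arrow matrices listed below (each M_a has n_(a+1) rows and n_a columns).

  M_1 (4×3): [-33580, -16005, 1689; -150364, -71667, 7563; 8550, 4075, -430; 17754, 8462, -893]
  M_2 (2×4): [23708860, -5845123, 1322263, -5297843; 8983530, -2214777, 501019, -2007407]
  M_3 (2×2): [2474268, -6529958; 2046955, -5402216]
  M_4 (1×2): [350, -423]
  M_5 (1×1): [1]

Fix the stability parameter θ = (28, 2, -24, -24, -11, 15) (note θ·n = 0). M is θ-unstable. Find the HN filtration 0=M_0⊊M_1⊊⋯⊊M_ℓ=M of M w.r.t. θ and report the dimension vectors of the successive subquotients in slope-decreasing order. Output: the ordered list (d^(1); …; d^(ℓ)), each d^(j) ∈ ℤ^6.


Interval decomposition of M: I[1,1], I[1,2]^2, I[2,4], I[2,6].
HN type (ℓ=4): μ^(1)=28; μ^(2)=15; μ^(3)=-11; μ^(4)=-46/3

((1, 0, 0, 0, 0, 0); (2, 2, 0, 0, 0, 1); (0, 0, 0, 0, 1, 0); (0, 2, 2, 2, 0, 0))


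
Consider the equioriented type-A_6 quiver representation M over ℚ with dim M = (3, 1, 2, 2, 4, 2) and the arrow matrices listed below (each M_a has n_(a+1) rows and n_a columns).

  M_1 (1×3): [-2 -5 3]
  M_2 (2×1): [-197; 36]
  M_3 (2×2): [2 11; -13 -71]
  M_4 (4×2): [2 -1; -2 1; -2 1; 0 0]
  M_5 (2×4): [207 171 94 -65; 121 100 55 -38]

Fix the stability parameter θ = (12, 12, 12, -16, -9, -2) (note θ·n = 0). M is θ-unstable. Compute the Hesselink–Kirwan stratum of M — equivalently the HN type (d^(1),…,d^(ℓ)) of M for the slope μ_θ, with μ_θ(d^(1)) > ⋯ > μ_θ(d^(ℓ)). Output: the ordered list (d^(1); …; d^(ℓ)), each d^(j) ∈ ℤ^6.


Interval decomposition of M: I[1,1]^2, I[1,6], I[3,4], I[5,5]^2, I[5,6].
HN type (ℓ=4): μ^(1)=12; μ^(2)=3/2; μ^(3)=-2; μ^(4)=-9

((2, 0, 0, 0, 0, 0); (1, 1, 1, 1, 1, 1); (0, 0, 1, 1, 0, 1); (0, 0, 0, 0, 3, 0))
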